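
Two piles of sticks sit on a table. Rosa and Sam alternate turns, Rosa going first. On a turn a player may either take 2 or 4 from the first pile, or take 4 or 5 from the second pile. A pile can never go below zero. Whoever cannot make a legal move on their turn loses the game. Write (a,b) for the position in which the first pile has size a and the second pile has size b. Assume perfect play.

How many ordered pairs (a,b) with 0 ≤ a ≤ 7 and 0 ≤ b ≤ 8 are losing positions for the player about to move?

Work bottom-up. With no move the player to move loses. Otherwise the position is W if at least one move leads to an L position for the opponent, and L if every move leads to a W.
Every move lowers a or b (never raises either), so fill the grid row by row in increasing a, and left to right within a row: each cell's successors are then already labelled.
      b=0  b=1  b=2  b=3  b=4  b=5  b=6  b=7  b=8
a=0:    L    L    L    L    W    W    W    W    W
a=1:    L    L    L    L    W    W    W    W    W
a=2:    W    W    W    W    L    L    L    L    W
a=3:    W    W    W    W    L    L    L    L    W
a=4:    W    W    W    W    W    W    W    W    L
a=5:    W    W    W    W    W    W    W    W    L
a=6:    L    L    L    L    W    W    W    W    W
a=7:    L    L    L    L    W    W    W    W    W
Cells with no legal move (terminal, hence L): (0,0), (0,1), (0,2), (0,3), (1,0), (1,1), (1,2), (1,3).
The remaining L cells, each justified by listing all of its moves:
(2,4): moves to (0,4)(W), (2,0)(W); every one is W ⇒ L
(2,5): moves to (0,5)(W), (2,1)(W), (2,0)(W); every one is W ⇒ L
(2,6): moves to (0,6)(W), (2,2)(W), (2,1)(W); every one is W ⇒ L
(2,7): moves to (0,7)(W), (2,3)(W), (2,2)(W); every one is W ⇒ L
(3,4): moves to (1,4)(W), (3,0)(W); every one is W ⇒ L
(3,5): moves to (1,5)(W), (3,1)(W), (3,0)(W); every one is W ⇒ L
(3,6): moves to (1,6)(W), (3,2)(W), (3,1)(W); every one is W ⇒ L
(3,7): moves to (1,7)(W), (3,3)(W), (3,2)(W); every one is W ⇒ L
(4,8): moves to (2,8)(W), (0,8)(W), (4,4)(W), (4,3)(W); every one is W ⇒ L
(5,8): moves to (3,8)(W), (1,8)(W), (5,4)(W), (5,3)(W); every one is W ⇒ L
(6,0): moves to (4,0)(W), (2,0)(W); every one is W ⇒ L
(6,1): moves to (4,1)(W), (2,1)(W); every one is W ⇒ L
(6,2): moves to (4,2)(W), (2,2)(W); every one is W ⇒ L
(6,3): moves to (4,3)(W), (2,3)(W); every one is W ⇒ L
(7,0): moves to (5,0)(W), (3,0)(W); every one is W ⇒ L
(7,1): moves to (5,1)(W), (3,1)(W); every one is W ⇒ L
(7,2): moves to (5,2)(W), (3,2)(W); every one is W ⇒ L
(7,3): moves to (5,3)(W), (3,3)(W); every one is W ⇒ L
Every other cell has at least one move into one of the L cells above, so it is W.
L cells per row: a=0: 4, a=1: 4, a=2: 4, a=3: 4, a=4: 1, a=5: 1, a=6: 4, a=7: 4; total 26.

26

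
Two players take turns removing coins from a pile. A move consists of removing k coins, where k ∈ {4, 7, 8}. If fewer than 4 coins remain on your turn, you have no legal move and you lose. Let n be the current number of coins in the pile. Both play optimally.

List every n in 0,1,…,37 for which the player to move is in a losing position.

Positions with no move are L. A position that does have a move is losing for the player to move precisely when every available move leads to a winning position for the opponent. Fill in the labels:
n=0: no move → L
n=1: no move → L
n=2: no move → L
n=3: no move → L
n=4: reaches L-position 0 → W
n=5: reaches L-position 1 → W
n=6: reaches L-position 2 → W
n=7: reaches L-position 3 → W
n=8: reaches L-position 1 → W
n=9: reaches L-position 2 → W
n=10: reaches L-position 3 → W
n=11: reaches L-position 3 → W
n=12: only reaches 8(W), 5(W), 4(W), all W → L
n=13: only reaches 9(W), 6(W), 5(W), all W → L
n=14: only reaches 10(W), 7(W), 6(W), all W → L
n=15: only reaches 11(W), 8(W), 7(W), all W → L
n=16: reaches L-position 12 → W
n=17: reaches L-position 13 → W
n=18: reaches L-position 14 → W
n=19: reaches L-position 15 → W
n=20: reaches L-position 13 → W
n=21: reaches L-position 14 → W
n=22: reaches L-position 15 → W
n=23: reaches L-position 15 → W
n=24: only reaches 20(W), 17(W), 16(W), all W → L
n=25: only reaches 21(W), 18(W), 17(W), all W → L
n=26: only reaches 22(W), 19(W), 18(W), all W → L
n=27: only reaches 23(W), 20(W), 19(W), all W → L
n=28: reaches L-position 24 → W
n=29: reaches L-position 25 → W
n=30: reaches L-position 26 → W
n=31: reaches L-position 27 → W
n=32: reaches L-position 25 → W
n=33: reaches L-position 26 → W
n=34: reaches L-position 27 → W
n=35: reaches L-position 27 → W
n=36: only reaches 32(W), 29(W), 28(W), all W → L
n=37: only reaches 33(W), 30(W), 29(W), all W → L
Reading off the rows marked L gives the requested list; there are 14 such values of n.

0, 1, 2, 3, 12, 13, 14, 15, 24, 25, 26, 27, 36, 37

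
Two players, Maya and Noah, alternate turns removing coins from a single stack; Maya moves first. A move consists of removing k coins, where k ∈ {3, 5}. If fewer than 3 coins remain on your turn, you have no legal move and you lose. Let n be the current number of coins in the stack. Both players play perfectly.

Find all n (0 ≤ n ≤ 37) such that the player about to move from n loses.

Build the W/L table. Terminal = L. A non-terminal position is W if it has a move to some L; otherwise it is L.
n=0: no move → L
n=1: no move → L
n=2: no move → L
n=3: W (go to 0, an L position)
n=4: W (go to 1, an L position)
n=5: W (go to 2, an L position)
n=6: W (go to 1, an L position)
n=7: W (go to 2, an L position)
n=8: L (options 5(W), 3(W) are all W)
n=9: L (options 6(W), 4(W) are all W)
n=10: L (options 7(W), 5(W) are all W)
n=11: W (go to 8, an L position)
n=12: W (go to 9, an L position)
n=13: W (go to 10, an L position)
n=14: W (go to 9, an L position)
n=15: W (go to 10, an L position)
n=16: L (options 13(W), 11(W) are all W)
n=17: L (options 14(W), 12(W) are all W)
n=18: L (options 15(W), 13(W) are all W)
n=19: W (go to 16, an L position)
n=20: W (go to 17, an L position)
n=21: W (go to 18, an L position)
n=22: W (go to 17, an L position)
n=23: W (go to 18, an L position)
n=24: L (options 21(W), 19(W) are all W)
n=25: L (options 22(W), 20(W) are all W)
n=26: L (options 23(W), 21(W) are all W)
n=27: W (go to 24, an L position)
n=28: W (go to 25, an L position)
n=29: W (go to 26, an L position)
n=30: W (go to 25, an L position)
n=31: W (go to 26, an L position)
n=32: L (options 29(W), 27(W) are all W)
n=33: L (options 30(W), 28(W) are all W)
n=34: L (options 31(W), 29(W) are all W)
n=35: W (go to 32, an L position)
n=36: W (go to 33, an L position)
n=37: W (go to 34, an L position)
Reading off the rows marked L gives the requested list; there are 15 such values of n.

0, 1, 2, 8, 9, 10, 16, 17, 18, 24, 25, 26, 32, 33, 34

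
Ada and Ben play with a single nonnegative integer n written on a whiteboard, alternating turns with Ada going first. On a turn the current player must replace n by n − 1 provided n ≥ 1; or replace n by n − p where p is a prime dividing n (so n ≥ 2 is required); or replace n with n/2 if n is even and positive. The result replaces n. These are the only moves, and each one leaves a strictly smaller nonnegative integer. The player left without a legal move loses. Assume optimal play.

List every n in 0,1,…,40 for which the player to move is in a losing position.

Positions with no move are L. A position that does have a move is losing for the player to move precisely when every available move leads to a winning position for the opponent. Fill in the labels:
n=0: no move → L
n=1: reaches L-position 0 → W
n=2: reaches L-position 0 → W
n=3: reaches L-position 0 → W
n=4: only reaches 2(W), 3(W), all W → L
n=5: reaches L-position 0 → W
n=6: reaches L-position 4 → W
n=7: reaches L-position 0 → W
n=8: reaches L-position 4 → W
n=9: only reaches 6(W), 8(W), all W → L
n=10: reaches L-position 9 → W
n=11: reaches L-position 0 → W
n=12: reaches L-position 9 → W
n=13: reaches L-position 0 → W
n=14: only reaches 7(W), 12(W), 13(W), all W → L
n=15: reaches L-position 14 → W
n=16: reaches L-position 14 → W
n=17: reaches L-position 0 → W
n=18: reaches L-position 9 → W
n=19: reaches L-position 0 → W
n=20: only reaches 10(W), 15(W), 18(W), 19(W), all W → L
n=21: reaches L-position 14 → W
n=22: reaches L-position 20 → W
n=23: reaches L-position 0 → W
n=24: only reaches 12(W), 21(W), 22(W), 23(W), all W → L
n=25: reaches L-position 20 → W
n=26: reaches L-position 24 → W
n=27: reaches L-position 24 → W
n=28: reaches L-position 14 → W
n=29: reaches L-position 0 → W
n=30: only reaches 15(W), 25(W), 27(W), 28(W), 29(W), all W → L
n=31: reaches L-position 0 → W
n=32: reaches L-position 30 → W
n=33: reaches L-position 30 → W
n=34: only reaches 17(W), 32(W), 33(W), all W → L
n=35: reaches L-position 30 → W
n=36: reaches L-position 34 → W
n=37: reaches L-position 0 → W
n=38: only reaches 19(W), 36(W), 37(W), all W → L
n=39: reaches L-position 38 → W
n=40: reaches L-position 20 → W
Reading off the rows marked L gives the requested list; there are 9 such values of n.

0, 4, 9, 14, 20, 24, 30, 34, 38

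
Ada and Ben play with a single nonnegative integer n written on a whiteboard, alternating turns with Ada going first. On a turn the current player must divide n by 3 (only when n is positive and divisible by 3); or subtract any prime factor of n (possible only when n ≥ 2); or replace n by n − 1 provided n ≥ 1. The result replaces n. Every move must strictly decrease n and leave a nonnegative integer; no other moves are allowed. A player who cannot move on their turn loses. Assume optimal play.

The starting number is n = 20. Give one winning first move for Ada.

Work bottom-up. With no move the player to move loses. Otherwise the position is W if at least one move leads to an L position for the opponent, and L if every move leads to a W.
n=0: no move → L
n=1: can move to 0, which is L ⇒ W
n=2: can move to 0, which is L ⇒ W
n=3: can move to 0, which is L ⇒ W
n=4: moves to 2(W), 3(W); every one is W ⇒ L
n=5: can move to 0, which is L ⇒ W
n=6: can move to 4, which is L ⇒ W
n=7: can move to 0, which is L ⇒ W
n=8: moves to 6(W), 7(W); every one is W ⇒ L
n=9: can move to 8, which is L ⇒ W
n=10: can move to 8, which is L ⇒ W
n=11: can move to 0, which is L ⇒ W
n=12: can move to 4, which is L ⇒ W
n=13: can move to 0, which is L ⇒ W
n=14: moves to 7(W), 12(W), 13(W); every one is W ⇒ L
n=15: can move to 14, which is L ⇒ W
n=16: can move to 14, which is L ⇒ W
n=17: can move to 0, which is L ⇒ W
n=18: moves to 6(W), 15(W), 16(W), 17(W); every one is W ⇒ L
n=19: can move to 0, which is L ⇒ W
n=20: can move to 18, which is L ⇒ W
From 20, the L positions reachable in one move are: 18.

Move to 18.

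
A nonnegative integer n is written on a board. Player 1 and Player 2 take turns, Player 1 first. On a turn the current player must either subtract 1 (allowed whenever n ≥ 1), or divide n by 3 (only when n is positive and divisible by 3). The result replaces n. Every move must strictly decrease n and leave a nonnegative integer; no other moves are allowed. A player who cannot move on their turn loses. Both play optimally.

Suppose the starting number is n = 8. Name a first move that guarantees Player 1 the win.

Move to 7.

Label each position W (a win for the player to move) or L (a loss). A position with no legal move is L; any other position is W exactly when some move reaches an L, and L when every move reaches a W.
n=0: no move → L
n=1: W (go to 0, an L position)
n=2: L (sole option 1(W) is W)
n=3: W (go to 2, an L position)
n=4: L (sole option 3(W) is W)
n=5: W (go to 4, an L position)
n=6: W (go to 2, an L position)
n=7: L (sole option 6(W) is W)
n=8: W (go to 7, an L position)
From 8, the L positions reachable in one move are: 7.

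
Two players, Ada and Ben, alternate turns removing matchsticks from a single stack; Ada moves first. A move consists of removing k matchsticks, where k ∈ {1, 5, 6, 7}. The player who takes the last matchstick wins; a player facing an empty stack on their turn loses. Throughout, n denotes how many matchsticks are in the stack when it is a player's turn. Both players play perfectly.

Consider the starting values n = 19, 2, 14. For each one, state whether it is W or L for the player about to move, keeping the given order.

Positions with no move are L. A position that does have a move is losing for the player to move precisely when every available move leads to a winning position for the opponent. Fill in the labels:
n=0: no move → L
n=1: can move to 0, which is L ⇒ W
n=2: the only move is to 1(W), a W ⇒ L
n=3: can move to 2, which is L ⇒ W
n=4: the only move is to 3(W), a W ⇒ L
n=5: can move to 4, which is L ⇒ W
n=6: can move to 0, which is L ⇒ W
n=7: can move to 2, which is L ⇒ W
n=8: can move to 2, which is L ⇒ W
n=9: can move to 4, which is L ⇒ W
n=10: can move to 4, which is L ⇒ W
n=11: can move to 4, which is L ⇒ W
n=12: moves to 11(W), 7(W), 6(W), 5(W); every one is W ⇒ L
n=13: can move to 12, which is L ⇒ W
n=14: moves to 13(W), 9(W), 8(W), 7(W); every one is W ⇒ L
n=15: can move to 14, which is L ⇒ W
n=16: moves to 15(W), 11(W), 10(W), 9(W); every one is W ⇒ L
n=17: can move to 16, which is L ⇒ W
n=18: can move to 12, which is L ⇒ W
n=19: can move to 14, which is L ⇒ W

19: W, 2: L, 14: L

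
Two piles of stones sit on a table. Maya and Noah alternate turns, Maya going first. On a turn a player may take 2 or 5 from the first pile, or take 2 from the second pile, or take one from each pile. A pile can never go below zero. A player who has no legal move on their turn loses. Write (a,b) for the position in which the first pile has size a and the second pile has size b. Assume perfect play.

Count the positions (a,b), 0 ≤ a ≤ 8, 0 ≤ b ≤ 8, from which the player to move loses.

37

Classify positions by backward induction: terminal positions (no move available) are L. From any other position, the mover wins iff some move reaches an L.
Every move lowers a or b (never raises either), so fill the grid row by row in increasing a, and left to right within a row: each cell's successors are then already labelled.
      b=0  b=1  b=2  b=3  b=4  b=5  b=6  b=7  b=8
a=0:    L    L    W    W    L    L    W    W    L
a=1:    L    W    W    L    L    W    W    L    L
a=2:    W    W    L    L    W    W    L    L    W
a=3:    W    L    L    W    W    L    L    W    W
a=4:    L    L    W    W    L    L    W    W    L
a=5:    W    W    W    L    W    W    W    L    W
a=6:    W    W    L    W    W    W    L    W    W
a=7:    L    L    W    W    L    L    W    W    L
a=8:    L    W    W    L    L    W    W    L    L
Cells with no legal move (terminal, hence L): (0,0), (0,1), (1,0).
The remaining L cells, each justified by listing all of its moves:
(0,4): L (sole option (0,2)(W) is W)
(0,5): L (sole option (0,3)(W) is W)
(0,8): L (sole option (0,6)(W) is W)
(1,3): L (options (1,1)(W), (0,2)(W) are all W)
(1,4): L (options (1,2)(W), (0,3)(W) are all W)
(1,7): L (options (1,5)(W), (0,6)(W) are all W)
(1,8): L (options (1,6)(W), (0,7)(W) are all W)
(2,2): L (options (0,2)(W), (2,0)(W), (1,1)(W) are all W)
(2,3): L (options (0,3)(W), (2,1)(W), (1,2)(W) are all W)
(2,6): L (options (0,6)(W), (2,4)(W), (1,5)(W) are all W)
(2,7): L (options (0,7)(W), (2,5)(W), (1,6)(W) are all W)
(3,1): L (options (1,1)(W), (2,0)(W) are all W)
(3,2): L (options (1,2)(W), (3,0)(W), (2,1)(W) are all W)
(3,5): L (options (1,5)(W), (3,3)(W), (2,4)(W) are all W)
(3,6): L (options (1,6)(W), (3,4)(W), (2,5)(W) are all W)
(4,0): L (sole option (2,0)(W) is W)
(4,1): L (options (2,1)(W), (3,0)(W) are all W)
(4,4): L (options (2,4)(W), (4,2)(W), (3,3)(W) are all W)
(4,5): L (options (2,5)(W), (4,3)(W), (3,4)(W) are all W)
(4,8): L (options (2,8)(W), (4,6)(W), (3,7)(W) are all W)
(5,3): L (options (3,3)(W), (0,3)(W), (5,1)(W), (4,2)(W) are all W)
(5,7): L (options (3,7)(W), (0,7)(W), (5,5)(W), (4,6)(W) are all W)
(6,2): L (options (4,2)(W), (1,2)(W), (6,0)(W), (5,1)(W) are all W)
(6,6): L (options (4,6)(W), (1,6)(W), (6,4)(W), (5,5)(W) are all W)
(7,0): L (options (5,0)(W), (2,0)(W) are all W)
(7,1): L (options (5,1)(W), (2,1)(W), (6,0)(W) are all W)
(7,4): L (options (5,4)(W), (2,4)(W), (7,2)(W), (6,3)(W) are all W)
(7,5): L (options (5,5)(W), (2,5)(W), (7,3)(W), (6,4)(W) are all W)
(7,8): L (options (5,8)(W), (2,8)(W), (7,6)(W), (6,7)(W) are all W)
(8,0): L (options (6,0)(W), (3,0)(W) are all W)
(8,3): L (options (6,3)(W), (3,3)(W), (8,1)(W), (7,2)(W) are all W)
(8,4): L (options (6,4)(W), (3,4)(W), (8,2)(W), (7,3)(W) are all W)
(8,7): L (options (6,7)(W), (3,7)(W), (8,5)(W), (7,6)(W) are all W)
(8,8): L (options (6,8)(W), (3,8)(W), (8,6)(W), (7,7)(W) are all W)
Every other cell has at least one move into one of the L cells above, so it is W.
L cells per row: a=0: 5, a=1: 5, a=2: 4, a=3: 4, a=4: 5, a=5: 2, a=6: 2, a=7: 5, a=8: 5; total 37.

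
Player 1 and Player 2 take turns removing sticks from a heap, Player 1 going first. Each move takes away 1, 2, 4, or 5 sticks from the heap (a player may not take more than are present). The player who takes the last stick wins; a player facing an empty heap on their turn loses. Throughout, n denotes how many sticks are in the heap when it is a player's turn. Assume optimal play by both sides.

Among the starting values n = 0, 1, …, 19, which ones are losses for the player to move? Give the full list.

0, 3, 6, 9, 12, 15, 18

Classify positions by backward induction: terminal positions (no move available) are L. From any other position, the mover wins iff some move reaches an L.
n=0: no move → L
n=1: can move to 0, which is L ⇒ W
n=2: can move to 0, which is L ⇒ W
n=3: moves to 2(W), 1(W); every one is W ⇒ L
n=4: can move to 3, which is L ⇒ W
n=5: can move to 3, which is L ⇒ W
n=6: moves to 5(W), 4(W), 2(W), 1(W); every one is W ⇒ L
n=7: can move to 6, which is L ⇒ W
n=8: can move to 6, which is L ⇒ W
n=9: moves to 8(W), 7(W), 5(W), 4(W); every one is W ⇒ L
n=10: can move to 9, which is L ⇒ W
n=11: can move to 9, which is L ⇒ W
n=12: moves to 11(W), 10(W), 8(W), 7(W); every one is W ⇒ L
n=13: can move to 12, which is L ⇒ W
n=14: can move to 12, which is L ⇒ W
n=15: moves to 14(W), 13(W), 11(W), 10(W); every one is W ⇒ L
n=16: can move to 15, which is L ⇒ W
n=17: can move to 15, which is L ⇒ W
n=18: moves to 17(W), 16(W), 14(W), 13(W); every one is W ⇒ L
n=19: can move to 18, which is L ⇒ W
Reading off the rows marked L gives the requested list; there are 7 such values of n.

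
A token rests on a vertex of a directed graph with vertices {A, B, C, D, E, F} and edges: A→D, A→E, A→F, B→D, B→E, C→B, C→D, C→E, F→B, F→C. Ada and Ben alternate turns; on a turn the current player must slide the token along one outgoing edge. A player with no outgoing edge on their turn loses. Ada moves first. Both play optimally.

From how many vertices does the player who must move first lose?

3

Build the W/L table. Terminal = L. A non-terminal position is W if it has a move to some L; otherwise it is L.
Every edge goes from a vertex to one that appears earlier in the order D, E, B, C, F, A, so processing vertices in that order labels each vertex after all of its successors.
D: no outgoing edge → L
E: no outgoing edge → L
B: W (go to E, an L position)
C: W (go to E, an L position)
F: L (options C(W), B(W) are all W)
A: W (go to F, an L position)
The L vertices are D, E, F; that is 3 in all.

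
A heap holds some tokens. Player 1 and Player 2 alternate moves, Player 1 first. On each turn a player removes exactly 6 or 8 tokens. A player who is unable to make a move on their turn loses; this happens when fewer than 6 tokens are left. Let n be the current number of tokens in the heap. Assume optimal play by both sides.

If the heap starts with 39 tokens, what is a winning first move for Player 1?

Remove 6, leaving 33.

Label each position W (a win for the player to move) or L (a loss). A position with no legal move is L; any other position is W exactly when some move reaches an L, and L when every move reaches a W.
n=0: no move → L
n=1: no move → L
n=2: no move → L
n=3: no move → L
n=4: no move → L
n=5: no move → L
n=6: can move to 0, which is L ⇒ W
n=7: can move to 1, which is L ⇒ W
n=8: can move to 2, which is L ⇒ W
n=9: can move to 3, which is L ⇒ W
n=10: can move to 4, which is L ⇒ W
n=11: can move to 5, which is L ⇒ W
n=12: can move to 4, which is L ⇒ W
n=13: can move to 5, which is L ⇒ W
n=14: moves to 8(W), 6(W); every one is W ⇒ L
n=15: moves to 9(W), 7(W); every one is W ⇒ L
n=16: moves to 10(W), 8(W); every one is W ⇒ L
n=17: moves to 11(W), 9(W); every one is W ⇒ L
n=18: moves to 12(W), 10(W); every one is W ⇒ L
n=19: moves to 13(W), 11(W); every one is W ⇒ L
n=20: can move to 14, which is L ⇒ W
n=21: can move to 15, which is L ⇒ W
n=22: can move to 16, which is L ⇒ W
n=23: can move to 17, which is L ⇒ W
n=24: can move to 18, which is L ⇒ W
n=25: can move to 19, which is L ⇒ W
n=26: can move to 18, which is L ⇒ W
n=27: can move to 19, which is L ⇒ W
n=28: moves to 22(W), 20(W); every one is W ⇒ L
n=29: moves to 23(W), 21(W); every one is W ⇒ L
n=30: moves to 24(W), 22(W); every one is W ⇒ L
n=31: moves to 25(W), 23(W); every one is W ⇒ L
n=32: moves to 26(W), 24(W); every one is W ⇒ L
n=33: moves to 27(W), 25(W); every one is W ⇒ L
n=34: can move to 28, which is L ⇒ W
n=35: can move to 29, which is L ⇒ W
n=36: can move to 30, which is L ⇒ W
n=37: can move to 31, which is L ⇒ W
n=38: can move to 32, which is L ⇒ W
n=39: can move to 33, which is L ⇒ W
From 39, the L positions reachable in one move are: 33, 31. Any move reaching one of these is winning.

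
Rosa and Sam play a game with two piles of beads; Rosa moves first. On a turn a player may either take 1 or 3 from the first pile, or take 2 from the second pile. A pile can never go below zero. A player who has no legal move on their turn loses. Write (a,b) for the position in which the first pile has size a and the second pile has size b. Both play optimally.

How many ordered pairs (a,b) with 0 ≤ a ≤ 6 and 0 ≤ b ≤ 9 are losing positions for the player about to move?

Label each position W (a win for the player to move) or L (a loss). A position with no legal move is L; any other position is W exactly when some move reaches an L, and L when every move reaches a W.
Every move lowers a or b (never raises either), so fill the grid row by row in increasing a, and left to right within a row: each cell's successors are then already labelled.
      b=0  b=1  b=2  b=3  b=4  b=5  b=6  b=7  b=8  b=9
a=0:    L    L    W    W    L    L    W    W    L    L
a=1:    W    W    L    L    W    W    L    L    W    W
a=2:    L    L    W    W    L    L    W    W    L    L
a=3:    W    W    L    L    W    W    L    L    W    W
a=4:    L    L    W    W    L    L    W    W    L    L
a=5:    W    W    L    L    W    W    L    L    W    W
a=6:    L    L    W    W    L    L    W    W    L    L
Cells with no legal move (terminal, hence L): (0,0), (0,1).
The remaining L cells, each justified by listing all of its moves:
(0,4): only reaches (0,2)(W), which is W → L
(0,5): only reaches (0,3)(W), which is W → L
(0,8): only reaches (0,6)(W), which is W → L
(0,9): only reaches (0,7)(W), which is W → L
(1,2): only reaches (0,2)(W), (1,0)(W), all W → L
(1,3): only reaches (0,3)(W), (1,1)(W), all W → L
(1,6): only reaches (0,6)(W), (1,4)(W), all W → L
(1,7): only reaches (0,7)(W), (1,5)(W), all W → L
(2,0): only reaches (1,0)(W), which is W → L
(2,1): only reaches (1,1)(W), which is W → L
(2,4): only reaches (1,4)(W), (2,2)(W), all W → L
(2,5): only reaches (1,5)(W), (2,3)(W), all W → L
(2,8): only reaches (1,8)(W), (2,6)(W), all W → L
(2,9): only reaches (1,9)(W), (2,7)(W), all W → L
(3,2): only reaches (2,2)(W), (0,2)(W), (3,0)(W), all W → L
(3,3): only reaches (2,3)(W), (0,3)(W), (3,1)(W), all W → L
(3,6): only reaches (2,6)(W), (0,6)(W), (3,4)(W), all W → L
(3,7): only reaches (2,7)(W), (0,7)(W), (3,5)(W), all W → L
(4,0): only reaches (3,0)(W), (1,0)(W), all W → L
(4,1): only reaches (3,1)(W), (1,1)(W), all W → L
(4,4): only reaches (3,4)(W), (1,4)(W), (4,2)(W), all W → L
(4,5): only reaches (3,5)(W), (1,5)(W), (4,3)(W), all W → L
(4,8): only reaches (3,8)(W), (1,8)(W), (4,6)(W), all W → L
(4,9): only reaches (3,9)(W), (1,9)(W), (4,7)(W), all W → L
(5,2): only reaches (4,2)(W), (2,2)(W), (5,0)(W), all W → L
(5,3): only reaches (4,3)(W), (2,3)(W), (5,1)(W), all W → L
(5,6): only reaches (4,6)(W), (2,6)(W), (5,4)(W), all W → L
(5,7): only reaches (4,7)(W), (2,7)(W), (5,5)(W), all W → L
(6,0): only reaches (5,0)(W), (3,0)(W), all W → L
(6,1): only reaches (5,1)(W), (3,1)(W), all W → L
(6,4): only reaches (5,4)(W), (3,4)(W), (6,2)(W), all W → L
(6,5): only reaches (5,5)(W), (3,5)(W), (6,3)(W), all W → L
(6,8): only reaches (5,8)(W), (3,8)(W), (6,6)(W), all W → L
(6,9): only reaches (5,9)(W), (3,9)(W), (6,7)(W), all W → L
Every other cell has at least one move into one of the L cells above, so it is W.
L cells per row: a=0: 6, a=1: 4, a=2: 6, a=3: 4, a=4: 6, a=5: 4, a=6: 6; total 36.

36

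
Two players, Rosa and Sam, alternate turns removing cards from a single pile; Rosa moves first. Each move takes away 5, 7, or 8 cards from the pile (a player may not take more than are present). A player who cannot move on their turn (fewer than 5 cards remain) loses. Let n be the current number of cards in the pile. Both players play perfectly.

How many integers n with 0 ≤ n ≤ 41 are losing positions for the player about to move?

18

Use the standard recursion: the mover loses at a terminal position; elsewhere, the mover wins exactly when some move hands the opponent an L position.
n=0: no move → L
n=1: no move → L
n=2: no move → L
n=3: no move → L
n=4: no move → L
n=5: can move to 0, which is L ⇒ W
n=6: can move to 1, which is L ⇒ W
n=7: can move to 2, which is L ⇒ W
n=8: can move to 3, which is L ⇒ W
n=9: can move to 4, which is L ⇒ W
n=10: can move to 3, which is L ⇒ W
n=11: can move to 4, which is L ⇒ W
n=12: can move to 4, which is L ⇒ W
n=13: moves to 8(W), 6(W), 5(W); every one is W ⇒ L
n=14: moves to 9(W), 7(W), 6(W); every one is W ⇒ L
n=15: moves to 10(W), 8(W), 7(W); every one is W ⇒ L
n=16: moves to 11(W), 9(W), 8(W); every one is W ⇒ L
n=17: moves to 12(W), 10(W), 9(W); every one is W ⇒ L
n=18: can move to 13, which is L ⇒ W
n=19: can move to 14, which is L ⇒ W
n=20: can move to 15, which is L ⇒ W
n=21: can move to 16, which is L ⇒ W
n=22: can move to 17, which is L ⇒ W
n=23: can move to 16, which is L ⇒ W
n=24: can move to 17, which is L ⇒ W
n=25: can move to 17, which is L ⇒ W
n=26: moves to 21(W), 19(W), 18(W); every one is W ⇒ L
n=27: moves to 22(W), 20(W), 19(W); every one is W ⇒ L
n=28: moves to 23(W), 21(W), 20(W); every one is W ⇒ L
n=29: moves to 24(W), 22(W), 21(W); every one is W ⇒ L
n=30: moves to 25(W), 23(W), 22(W); every one is W ⇒ L
n=31: can move to 26, which is L ⇒ W
n=32: can move to 27, which is L ⇒ W
n=33: can move to 28, which is L ⇒ W
n=34: can move to 29, which is L ⇒ W
n=35: can move to 30, which is L ⇒ W
n=36: can move to 29, which is L ⇒ W
n=37: can move to 30, which is L ⇒ W
n=38: can move to 30, which is L ⇒ W
n=39: moves to 34(W), 32(W), 31(W); every one is W ⇒ L
n=40: moves to 35(W), 33(W), 32(W); every one is W ⇒ L
n=41: moves to 36(W), 34(W), 33(W); every one is W ⇒ L
L entries with 0 ≤ n ≤ 41: n = 0, 1, 2, 3, 4, 13, 14, 15, 16, 17, 26, 27, 28, 29, 30, 39, 40, 41; that makes 18.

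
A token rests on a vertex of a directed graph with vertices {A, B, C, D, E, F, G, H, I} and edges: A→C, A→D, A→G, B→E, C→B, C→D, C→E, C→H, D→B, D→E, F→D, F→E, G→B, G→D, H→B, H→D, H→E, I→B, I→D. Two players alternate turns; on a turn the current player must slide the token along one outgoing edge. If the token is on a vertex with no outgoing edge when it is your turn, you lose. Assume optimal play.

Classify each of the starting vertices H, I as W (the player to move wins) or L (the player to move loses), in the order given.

H: W, I: L

Positions with no move are L. A position that does have a move is losing for the player to move precisely when every available move leads to a winning position for the opponent. Fill in the labels:
Every edge goes from a vertex to one that appears earlier in the order E, B, D, G, H, I, F, C, A, so processing vertices in that order labels each vertex after all of its successors.
E: no outgoing edge → L
B: reaches L-position E → W
D: reaches L-position E → W
G: only reaches D(W), B(W), all W → L
H: reaches L-position E → W
I: only reaches D(W), B(W), all W → L
F: reaches L-position E → W
C: reaches L-position E → W
A: reaches L-position G → W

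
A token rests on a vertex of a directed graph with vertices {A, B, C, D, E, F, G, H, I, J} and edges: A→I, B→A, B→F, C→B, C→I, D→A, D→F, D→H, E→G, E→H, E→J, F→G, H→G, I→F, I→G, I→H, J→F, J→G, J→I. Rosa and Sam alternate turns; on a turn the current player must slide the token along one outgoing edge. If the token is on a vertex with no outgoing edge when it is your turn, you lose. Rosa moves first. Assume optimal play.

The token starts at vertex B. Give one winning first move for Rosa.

Work bottom-up. With no move the player to move loses. Otherwise the position is W if at least one move leads to an L position for the opponent, and L if every move leads to a W.
Every edge goes from a vertex to one that appears earlier in the order G, H, F, I, J, E, A, B, C, D, so processing vertices in that order labels each vertex after all of its successors.
G: no outgoing edge → L
H: reaches L-position G → W
F: reaches L-position G → W
I: reaches L-position G → W
J: reaches L-position G → W
E: reaches L-position G → W
A: only reaches I(W), which is W → L
B: reaches L-position A → W
C: only reaches B(W), I(W), all W → L
D: reaches L-position A → W
From B, the L positions reachable in one move are: A.

Move to A.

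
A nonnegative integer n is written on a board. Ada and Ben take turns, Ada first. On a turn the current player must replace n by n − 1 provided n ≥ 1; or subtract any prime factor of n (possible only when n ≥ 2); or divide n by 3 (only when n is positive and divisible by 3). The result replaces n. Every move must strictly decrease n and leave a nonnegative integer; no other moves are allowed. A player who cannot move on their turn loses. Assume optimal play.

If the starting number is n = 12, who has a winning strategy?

Compute win/loss labels from the base case upward. A position with no move is L. Any other position is W if it can reach an L in one move, else L.
n=0: no move → L
n=1: →0(L), so W
n=2: →0(L), so W
n=3: →0(L), so W
n=4: →2(W), 3(W) — all W, so L
n=5: →0(L), so W
n=6: →4(L), so W
n=7: →0(L), so W
n=8: →6(W), 7(W) — all W, so L
n=9: →8(L), so W
n=10: →8(L), so W
n=11: →0(L), so W
n=12: →4(L), so W
From 12 Ada can move to 4, reaching an L position.

Ada wins.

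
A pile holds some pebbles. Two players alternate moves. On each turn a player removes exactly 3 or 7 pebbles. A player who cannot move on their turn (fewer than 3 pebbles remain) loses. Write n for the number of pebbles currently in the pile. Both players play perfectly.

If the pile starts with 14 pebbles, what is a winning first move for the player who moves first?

Remove 3, leaving 11.

Compute win/loss labels from the base case upward. A position with no move is L. Any other position is W if it can reach an L in one move, else L.
n=0: no move → L
n=1: no move → L
n=2: no move → L
n=3: reaches L-position 0 → W
n=4: reaches L-position 1 → W
n=5: reaches L-position 2 → W
n=6: only reaches 3(W), which is W → L
n=7: reaches L-position 0 → W
n=8: reaches L-position 1 → W
n=9: reaches L-position 6 → W
n=10: only reaches 7(W), 3(W), all W → L
n=11: only reaches 8(W), 4(W), all W → L
n=12: only reaches 9(W), 5(W), all W → L
n=13: reaches L-position 10 → W
n=14: reaches L-position 11 → W
From 14, the L positions reachable in one move are: 11.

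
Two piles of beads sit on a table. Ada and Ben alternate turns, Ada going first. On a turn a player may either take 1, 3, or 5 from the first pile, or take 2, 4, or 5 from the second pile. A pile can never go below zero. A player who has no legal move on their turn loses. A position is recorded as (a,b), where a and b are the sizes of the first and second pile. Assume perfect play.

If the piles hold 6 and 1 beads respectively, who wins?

Ben wins.

Positions with no move are L. A position that does have a move is losing for the player to move precisely when every available move leads to a winning position for the opponent. Fill in the labels:
No move ever increases a pile, so every position that can arise here has a ≤ 6 and b ≤ 1; it is enough to label the cells with 0 ≤ a ≤ 6 and 0 ≤ b ≤ 1.
Every move lowers a or b (never raises either), so fill the grid row by row in increasing a, and left to right within a row: each cell's successors are then already labelled.
      b=0  b=1
a=0:    L    L
a=1:    W    W
a=2:    L    L
a=3:    W    W
a=4:    L    L
a=5:    W    W
a=6:    L    L
Cells with no legal move (terminal, hence L): (0,0), (0,1).
The remaining L cells, each justified by listing all of its moves:
(2,0): →(1,0)(W) only, which is W, so L
(2,1): →(1,1)(W) only, which is W, so L
(4,0): →(3,0)(W), (1,0)(W) — all W, so L
(4,1): →(3,1)(W), (1,1)(W) — all W, so L
(6,0): →(5,0)(W), (3,0)(W), (1,0)(W) — all W, so L
(6,1): →(5,1)(W), (3,1)(W), (1,1)(W) — all W, so L
Every other cell has at least one move into one of the L cells above, so it is W.
The starting position (6,1) is L: whatever Ada does, the opponent receives a W position.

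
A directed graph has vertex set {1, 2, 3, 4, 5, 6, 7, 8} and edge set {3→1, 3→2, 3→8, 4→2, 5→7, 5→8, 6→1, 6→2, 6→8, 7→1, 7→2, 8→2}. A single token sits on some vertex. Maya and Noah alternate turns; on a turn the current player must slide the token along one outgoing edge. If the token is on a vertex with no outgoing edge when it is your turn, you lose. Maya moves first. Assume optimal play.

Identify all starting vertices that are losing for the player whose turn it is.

Work bottom-up. With no move the player to move loses. Otherwise the position is W if at least one move leads to an L position for the opponent, and L if every move leads to a W.
Every edge goes from a vertex to one that appears earlier in the order 1, 2, 8, 6, 7, 4, 3, 5, so processing vertices in that order labels each vertex after all of its successors.
1: no outgoing edge → L
2: no outgoing edge → L
8: can move to 2, which is L ⇒ W
6: can move to 2, which is L ⇒ W
7: can move to 2, which is L ⇒ W
4: can move to 2, which is L ⇒ W
3: can move to 2, which is L ⇒ W
5: moves to 7(W), 8(W); every one is W ⇒ L
The losing starting vertices are exactly the entries labelled L in this table (3 of them).

1, 2, 5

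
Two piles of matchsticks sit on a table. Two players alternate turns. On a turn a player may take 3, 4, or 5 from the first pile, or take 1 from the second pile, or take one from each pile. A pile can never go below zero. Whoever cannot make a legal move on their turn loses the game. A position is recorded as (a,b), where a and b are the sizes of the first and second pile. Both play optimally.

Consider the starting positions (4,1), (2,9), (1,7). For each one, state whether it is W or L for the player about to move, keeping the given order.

Work bottom-up. With no move the player to move loses. Otherwise the position is W if at least one move leads to an L position for the opponent, and L if every move leads to a W.
No move ever increases a pile, so every position that can arise here has a ≤ 4 and b ≤ 9; it is enough to label the cells with 0 ≤ a ≤ 4 and 0 ≤ b ≤ 9.
Every move lowers a or b (never raises either), so fill the grid row by row in increasing a, and left to right within a row: each cell's successors are then already labelled.
      b=0  b=1  b=2  b=3  b=4  b=5  b=6  b=7  b=8  b=9
a=0:    L    W    L    W    L    W    L    W    L    W
a=1:    L    W    L    W    L    W    L    W    L    W
a=2:    L    W    L    W    L    W    L    W    L    W
a=3:    W    W    W    W    W    W    W    W    W    W
a=4:    W    L    W    L    W    L    W    L    W    L
Cells with no legal move (terminal, hence L): (0,0), (1,0), (2,0).
The remaining L cells, each justified by listing all of its moves:
(0,2): the only move is to (0,1)(W), a W ⇒ L
(0,4): the only move is to (0,3)(W), a W ⇒ L
(0,6): the only move is to (0,5)(W), a W ⇒ L
(0,8): the only move is to (0,7)(W), a W ⇒ L
(1,2): moves to (1,1)(W), (0,1)(W); every one is W ⇒ L
(1,4): moves to (1,3)(W), (0,3)(W); every one is W ⇒ L
(1,6): moves to (1,5)(W), (0,5)(W); every one is W ⇒ L
(1,8): moves to (1,7)(W), (0,7)(W); every one is W ⇒ L
(2,2): moves to (2,1)(W), (1,1)(W); every one is W ⇒ L
(2,4): moves to (2,3)(W), (1,3)(W); every one is W ⇒ L
(2,6): moves to (2,5)(W), (1,5)(W); every one is W ⇒ L
(2,8): moves to (2,7)(W), (1,7)(W); every one is W ⇒ L
(4,1): moves to (1,1)(W), (0,1)(W), (4,0)(W), (3,0)(W); every one is W ⇒ L
(4,3): moves to (1,3)(W), (0,3)(W), (4,2)(W), (3,2)(W); every one is W ⇒ L
(4,5): moves to (1,5)(W), (0,5)(W), (4,4)(W), (3,4)(W); every one is W ⇒ L
(4,7): moves to (1,7)(W), (0,7)(W), (4,6)(W), (3,6)(W); every one is W ⇒ L
(4,9): moves to (1,9)(W), (0,9)(W), (4,8)(W), (3,8)(W); every one is W ⇒ L
Every other cell has at least one move into one of the L cells above, so it is W.
(4,1): one of the L cells justified above, so L
(2,9): the move to (2,8) reaches an L cell, so W
(1,7): the move to (1,6) reaches an L cell, so W

(4,1): L, (2,9): W, (1,7): W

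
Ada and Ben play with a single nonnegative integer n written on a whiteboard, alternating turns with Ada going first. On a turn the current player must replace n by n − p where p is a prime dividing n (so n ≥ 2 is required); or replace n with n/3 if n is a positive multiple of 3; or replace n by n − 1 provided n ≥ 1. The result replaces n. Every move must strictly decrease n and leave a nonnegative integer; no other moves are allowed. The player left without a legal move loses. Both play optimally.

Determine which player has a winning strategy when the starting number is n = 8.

Ben wins.

Positions with no move are L. A position that does have a move is losing for the player to move precisely when every available move leads to a winning position for the opponent. Fill in the labels:
n=0: no move → L
n=1: →0(L), so W
n=2: →0(L), so W
n=3: →0(L), so W
n=4: →2(W), 3(W) — all W, so L
n=5: →0(L), so W
n=6: →4(L), so W
n=7: →0(L), so W
n=8: →6(W), 7(W) — all W, so L
Every move from 8 reaches a W position, so the mover loses.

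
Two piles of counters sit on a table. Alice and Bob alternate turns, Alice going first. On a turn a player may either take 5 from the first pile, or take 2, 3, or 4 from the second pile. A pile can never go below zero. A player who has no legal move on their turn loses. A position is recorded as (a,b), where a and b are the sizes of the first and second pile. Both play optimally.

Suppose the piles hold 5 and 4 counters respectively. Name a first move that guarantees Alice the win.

Classify positions by backward induction: terminal positions (no move available) are L. From any other position, the mover wins iff some move reaches an L.
No move ever increases a pile, so every position that can arise here has a ≤ 5 and b ≤ 4; it is enough to label the cells with 0 ≤ a ≤ 5 and 0 ≤ b ≤ 4.
Every move lowers a or b (never raises either), so fill the grid row by row in increasing a, and left to right within a row: each cell's successors are then already labelled.
      b=0  b=1  b=2  b=3  b=4
a=0:    L    L    W    W    W
a=1:    L    L    W    W    W
a=2:    L    L    W    W    W
a=3:    L    L    W    W    W
a=4:    L    L    W    W    W
a=5:    W    W    L    L    W
Cells with no legal move (terminal, hence L): (0,0), (0,1), (1,0), (1,1), (2,0), (2,1), (3,0), (3,1), (4,0), (4,1).
The remaining L cells, each justified by listing all of its moves:
(5,2): moves to (0,2)(W), (5,0)(W); every one is W ⇒ L
(5,3): moves to (0,3)(W), (5,1)(W), (5,0)(W); every one is W ⇒ L
Every other cell has at least one move into one of the L cells above, so it is W.
From (5,4), the L positions reachable in one move are: (5,2).

Move to (5,2).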